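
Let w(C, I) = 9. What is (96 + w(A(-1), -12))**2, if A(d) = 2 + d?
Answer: 11025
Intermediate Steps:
(96 + w(A(-1), -12))**2 = (96 + 9)**2 = 105**2 = 11025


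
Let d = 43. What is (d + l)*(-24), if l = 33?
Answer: -1824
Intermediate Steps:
(d + l)*(-24) = (43 + 33)*(-24) = 76*(-24) = -1824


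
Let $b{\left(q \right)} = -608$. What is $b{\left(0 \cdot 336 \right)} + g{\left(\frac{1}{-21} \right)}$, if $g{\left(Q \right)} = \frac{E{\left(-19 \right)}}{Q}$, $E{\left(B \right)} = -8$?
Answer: $-440$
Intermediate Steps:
$g{\left(Q \right)} = - \frac{8}{Q}$
$b{\left(0 \cdot 336 \right)} + g{\left(\frac{1}{-21} \right)} = -608 - \frac{8}{\frac{1}{-21}} = -608 - \frac{8}{- \frac{1}{21}} = -608 - -168 = -608 + 168 = -440$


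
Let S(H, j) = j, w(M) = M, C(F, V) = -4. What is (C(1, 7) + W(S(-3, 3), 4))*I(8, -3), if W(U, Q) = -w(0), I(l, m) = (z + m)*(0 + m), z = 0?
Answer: -36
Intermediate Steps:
I(l, m) = m² (I(l, m) = (0 + m)*(0 + m) = m*m = m²)
W(U, Q) = 0 (W(U, Q) = -1*0 = 0)
(C(1, 7) + W(S(-3, 3), 4))*I(8, -3) = (-4 + 0)*(-3)² = -4*9 = -36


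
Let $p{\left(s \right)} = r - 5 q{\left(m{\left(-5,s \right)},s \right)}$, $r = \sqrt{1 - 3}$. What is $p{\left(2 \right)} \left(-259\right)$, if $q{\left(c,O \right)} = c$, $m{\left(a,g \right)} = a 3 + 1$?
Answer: $-18130 - 259 i \sqrt{2} \approx -18130.0 - 366.28 i$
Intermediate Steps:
$m{\left(a,g \right)} = 1 + 3 a$ ($m{\left(a,g \right)} = 3 a + 1 = 1 + 3 a$)
$r = i \sqrt{2}$ ($r = \sqrt{-2} = i \sqrt{2} \approx 1.4142 i$)
$p{\left(s \right)} = 70 + i \sqrt{2}$ ($p{\left(s \right)} = i \sqrt{2} - 5 \left(1 + 3 \left(-5\right)\right) = i \sqrt{2} - 5 \left(1 - 15\right) = i \sqrt{2} - -70 = i \sqrt{2} + 70 = 70 + i \sqrt{2}$)
$p{\left(2 \right)} \left(-259\right) = \left(70 + i \sqrt{2}\right) \left(-259\right) = -18130 - 259 i \sqrt{2}$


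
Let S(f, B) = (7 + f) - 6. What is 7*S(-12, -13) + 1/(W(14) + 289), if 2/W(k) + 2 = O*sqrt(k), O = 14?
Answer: -2202580804/28606231 - 7*sqrt(14)/57212462 ≈ -76.997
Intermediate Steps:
W(k) = 2/(-2 + 14*sqrt(k))
S(f, B) = 1 + f
7*S(-12, -13) + 1/(W(14) + 289) = 7*(1 - 12) + 1/(1/(-1 + 7*sqrt(14)) + 289) = 7*(-11) + 1/(289 + 1/(-1 + 7*sqrt(14))) = -77 + 1/(289 + 1/(-1 + 7*sqrt(14)))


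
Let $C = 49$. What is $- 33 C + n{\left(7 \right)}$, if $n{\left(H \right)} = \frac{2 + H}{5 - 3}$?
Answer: $- \frac{3225}{2} \approx -1612.5$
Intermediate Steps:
$n{\left(H \right)} = 1 + \frac{H}{2}$ ($n{\left(H \right)} = \frac{2 + H}{2} = \left(2 + H\right) \frac{1}{2} = 1 + \frac{H}{2}$)
$- 33 C + n{\left(7 \right)} = \left(-33\right) 49 + \left(1 + \frac{1}{2} \cdot 7\right) = -1617 + \left(1 + \frac{7}{2}\right) = -1617 + \frac{9}{2} = - \frac{3225}{2}$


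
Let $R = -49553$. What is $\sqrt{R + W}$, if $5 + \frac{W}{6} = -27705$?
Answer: $13 i \sqrt{1277} \approx 464.56 i$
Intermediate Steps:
$W = -166260$ ($W = -30 + 6 \left(-27705\right) = -30 - 166230 = -166260$)
$\sqrt{R + W} = \sqrt{-49553 - 166260} = \sqrt{-215813} = 13 i \sqrt{1277}$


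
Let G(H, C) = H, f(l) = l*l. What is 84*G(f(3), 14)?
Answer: 756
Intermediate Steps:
f(l) = l**2
84*G(f(3), 14) = 84*3**2 = 84*9 = 756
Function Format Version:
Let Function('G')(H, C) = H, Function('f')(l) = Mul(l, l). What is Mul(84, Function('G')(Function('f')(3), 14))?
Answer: 756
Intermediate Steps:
Function('f')(l) = Pow(l, 2)
Mul(84, Function('G')(Function('f')(3), 14)) = Mul(84, Pow(3, 2)) = Mul(84, 9) = 756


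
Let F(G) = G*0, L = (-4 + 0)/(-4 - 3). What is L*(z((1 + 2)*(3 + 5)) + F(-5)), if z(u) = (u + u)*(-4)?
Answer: -768/7 ≈ -109.71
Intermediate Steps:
L = 4/7 (L = -4/(-7) = -4*(-⅐) = 4/7 ≈ 0.57143)
F(G) = 0
z(u) = -8*u (z(u) = (2*u)*(-4) = -8*u)
L*(z((1 + 2)*(3 + 5)) + F(-5)) = 4*(-8*(1 + 2)*(3 + 5) + 0)/7 = 4*(-24*8 + 0)/7 = 4*(-8*24 + 0)/7 = 4*(-192 + 0)/7 = (4/7)*(-192) = -768/7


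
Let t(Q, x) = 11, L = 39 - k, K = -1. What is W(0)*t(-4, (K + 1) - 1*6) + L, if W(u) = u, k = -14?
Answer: 53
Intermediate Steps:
L = 53 (L = 39 - 1*(-14) = 39 + 14 = 53)
W(0)*t(-4, (K + 1) - 1*6) + L = 0*11 + 53 = 0 + 53 = 53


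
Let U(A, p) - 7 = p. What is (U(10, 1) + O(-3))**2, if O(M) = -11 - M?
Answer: 0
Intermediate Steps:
U(A, p) = 7 + p
(U(10, 1) + O(-3))**2 = ((7 + 1) + (-11 - 1*(-3)))**2 = (8 + (-11 + 3))**2 = (8 - 8)**2 = 0**2 = 0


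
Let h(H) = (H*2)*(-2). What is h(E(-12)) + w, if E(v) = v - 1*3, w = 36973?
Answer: 37033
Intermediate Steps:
E(v) = -3 + v (E(v) = v - 3 = -3 + v)
h(H) = -4*H (h(H) = (2*H)*(-2) = -4*H)
h(E(-12)) + w = -4*(-3 - 12) + 36973 = -4*(-15) + 36973 = 60 + 36973 = 37033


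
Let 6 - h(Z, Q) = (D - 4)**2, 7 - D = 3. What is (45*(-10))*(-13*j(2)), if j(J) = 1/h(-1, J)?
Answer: 975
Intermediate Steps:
D = 4 (D = 7 - 1*3 = 7 - 3 = 4)
h(Z, Q) = 6 (h(Z, Q) = 6 - (4 - 4)**2 = 6 - 1*0**2 = 6 - 1*0 = 6 + 0 = 6)
j(J) = 1/6
(45*(-10))*(-13*j(2)) = (45*(-10))*(-13*1/6) = -450*(-13/6) = 975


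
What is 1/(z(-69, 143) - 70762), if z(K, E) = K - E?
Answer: -1/70974 ≈ -1.4090e-5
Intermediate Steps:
1/(z(-69, 143) - 70762) = 1/((-69 - 1*143) - 70762) = 1/((-69 - 143) - 70762) = 1/(-212 - 70762) = 1/(-70974) = -1/70974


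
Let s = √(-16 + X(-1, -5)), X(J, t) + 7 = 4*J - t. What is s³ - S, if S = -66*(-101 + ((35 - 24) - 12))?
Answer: -6732 - 22*I*√22 ≈ -6732.0 - 103.19*I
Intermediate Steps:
X(J, t) = -7 - t + 4*J (X(J, t) = -7 + (4*J - t) = -7 + (-t + 4*J) = -7 - t + 4*J)
S = 6732 (S = -66*(-101 + (11 - 12)) = -66*(-101 - 1) = -66*(-102) = 6732)
s = I*√22 (s = √(-16 + (-7 - 1*(-5) + 4*(-1))) = √(-16 + (-7 + 5 - 4)) = √(-16 - 6) = √(-22) = I*√22 ≈ 4.6904*I)
s³ - S = (I*√22)³ - 1*6732 = -22*I*√22 - 6732 = -6732 - 22*I*√22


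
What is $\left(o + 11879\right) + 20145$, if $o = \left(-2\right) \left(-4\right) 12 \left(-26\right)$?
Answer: $29528$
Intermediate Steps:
$o = -2496$ ($o = 8 \cdot 12 \left(-26\right) = 96 \left(-26\right) = -2496$)
$\left(o + 11879\right) + 20145 = \left(-2496 + 11879\right) + 20145 = 9383 + 20145 = 29528$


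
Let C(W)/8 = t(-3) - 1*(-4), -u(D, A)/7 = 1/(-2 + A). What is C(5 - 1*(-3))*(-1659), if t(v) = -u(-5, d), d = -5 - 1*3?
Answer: -218988/5 ≈ -43798.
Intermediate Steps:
d = -8 (d = -5 - 3 = -8)
u(D, A) = -7/(-2 + A)
t(v) = -7/10 (t(v) = -(-7)/(-2 - 8) = -(-7)/(-10) = -(-7)*(-1)/10 = -1*7/10 = -7/10)
C(W) = 132/5 (C(W) = 8*(-7/10 - 1*(-4)) = 8*(-7/10 + 4) = 8*(33/10) = 132/5)
C(5 - 1*(-3))*(-1659) = (132/5)*(-1659) = -218988/5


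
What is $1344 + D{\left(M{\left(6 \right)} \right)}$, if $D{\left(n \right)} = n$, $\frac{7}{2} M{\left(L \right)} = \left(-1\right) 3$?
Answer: $\frac{9402}{7} \approx 1343.1$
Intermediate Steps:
$M{\left(L \right)} = - \frac{6}{7}$ ($M{\left(L \right)} = \frac{2 \left(\left(-1\right) 3\right)}{7} = \frac{2}{7} \left(-3\right) = - \frac{6}{7}$)
$1344 + D{\left(M{\left(6 \right)} \right)} = 1344 - \frac{6}{7} = \frac{9402}{7}$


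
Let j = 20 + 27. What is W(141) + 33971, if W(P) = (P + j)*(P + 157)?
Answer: 89995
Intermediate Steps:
j = 47
W(P) = (47 + P)*(157 + P) (W(P) = (P + 47)*(P + 157) = (47 + P)*(157 + P))
W(141) + 33971 = (7379 + 141² + 204*141) + 33971 = (7379 + 19881 + 28764) + 33971 = 56024 + 33971 = 89995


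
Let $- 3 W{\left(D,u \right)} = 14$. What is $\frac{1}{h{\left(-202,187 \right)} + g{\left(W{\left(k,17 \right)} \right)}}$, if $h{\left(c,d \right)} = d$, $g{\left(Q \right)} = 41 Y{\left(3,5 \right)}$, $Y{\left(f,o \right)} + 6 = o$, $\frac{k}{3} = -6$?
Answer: $\frac{1}{146} \approx 0.0068493$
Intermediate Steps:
$k = -18$ ($k = 3 \left(-6\right) = -18$)
$Y{\left(f,o \right)} = -6 + o$
$W{\left(D,u \right)} = - \frac{14}{3}$ ($W{\left(D,u \right)} = \left(- \frac{1}{3}\right) 14 = - \frac{14}{3}$)
$g{\left(Q \right)} = -41$ ($g{\left(Q \right)} = 41 \left(-6 + 5\right) = 41 \left(-1\right) = -41$)
$\frac{1}{h{\left(-202,187 \right)} + g{\left(W{\left(k,17 \right)} \right)}} = \frac{1}{187 - 41} = \frac{1}{146}$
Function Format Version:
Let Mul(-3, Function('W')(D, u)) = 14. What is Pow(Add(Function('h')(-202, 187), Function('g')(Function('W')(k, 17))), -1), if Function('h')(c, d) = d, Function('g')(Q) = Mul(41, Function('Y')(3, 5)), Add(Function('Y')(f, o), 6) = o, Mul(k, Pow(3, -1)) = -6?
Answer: Rational(1, 146) ≈ 0.0068493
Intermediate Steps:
k = -18 (k = Mul(3, -6) = -18)
Function('Y')(f, o) = Add(-6, o)
Function('W')(D, u) = Rational(-14, 3) (Function('W')(D, u) = Mul(Rational(-1, 3), 14) = Rational(-14, 3))
Function('g')(Q) = -41 (Function('g')(Q) = Mul(41, Add(-6, 5)) = Mul(41, -1) = -41)
Pow(Add(Function('h')(-202, 187), Function('g')(Function('W')(k, 17))), -1) = Pow(Add(187, -41), -1) = Pow(146, -1) = Rational(1, 146)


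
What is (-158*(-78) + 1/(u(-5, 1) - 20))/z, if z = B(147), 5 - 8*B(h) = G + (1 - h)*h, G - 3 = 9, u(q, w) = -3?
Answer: 323944/70495 ≈ 4.5953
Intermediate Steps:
G = 12 (G = 3 + 9 = 12)
B(h) = -7/8 - h*(1 - h)/8 (B(h) = 5/8 - (12 + (1 - h)*h)/8 = 5/8 - (12 + h*(1 - h))/8 = 5/8 + (-3/2 - h*(1 - h)/8) = -7/8 - h*(1 - h)/8)
z = 21455/8 (z = -7/8 - ⅛*147 + (⅛)*147² = -7/8 - 147/8 + (⅛)*21609 = -7/8 - 147/8 + 21609/8 = 21455/8 ≈ 2681.9)
(-158*(-78) + 1/(u(-5, 1) - 20))/z = (-158*(-78) + 1/(-3 - 20))/(21455/8) = (12324 + 1/(-23))*(8/21455) = (12324 - 1/23)*(8/21455) = (283451/23)*(8/21455) = 323944/70495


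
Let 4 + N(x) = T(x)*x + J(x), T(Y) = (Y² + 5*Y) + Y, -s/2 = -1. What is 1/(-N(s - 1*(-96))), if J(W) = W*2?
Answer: -1/999008 ≈ -1.0010e-6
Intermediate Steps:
s = 2 (s = -2*(-1) = 2)
T(Y) = Y² + 6*Y
J(W) = 2*W
N(x) = -4 + 2*x + x²*(6 + x) (N(x) = -4 + ((x*(6 + x))*x + 2*x) = -4 + (x²*(6 + x) + 2*x) = -4 + (2*x + x²*(6 + x)) = -4 + 2*x + x²*(6 + x))
1/(-N(s - 1*(-96))) = 1/(-(-4 + 2*(2 - 1*(-96)) + (2 - 1*(-96))²*(6 + (2 - 1*(-96))))) = 1/(-(-4 + 2*(2 + 96) + (2 + 96)²*(6 + (2 + 96)))) = 1/(-(-4 + 2*98 + 98²*(6 + 98))) = 1/(-(-4 + 196 + 9604*104)) = 1/(-(-4 + 196 + 998816)) = 1/(-1*999008) = 1/(-999008) = -1/999008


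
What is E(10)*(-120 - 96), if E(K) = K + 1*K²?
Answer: -23760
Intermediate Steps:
E(K) = K + K²
E(10)*(-120 - 96) = (10*(1 + 10))*(-120 - 96) = (10*11)*(-216) = 110*(-216) = -23760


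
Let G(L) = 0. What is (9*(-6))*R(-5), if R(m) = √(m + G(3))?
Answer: -54*I*√5 ≈ -120.75*I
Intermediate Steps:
R(m) = √m (R(m) = √(m + 0) = √m)
(9*(-6))*R(-5) = (9*(-6))*√(-5) = -54*I*√5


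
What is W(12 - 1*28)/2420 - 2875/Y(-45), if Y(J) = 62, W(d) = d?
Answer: -1739623/37510 ≈ -46.378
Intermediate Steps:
W(12 - 1*28)/2420 - 2875/Y(-45) = (12 - 1*28)/2420 - 2875/62 = (12 - 28)*(1/2420) - 2875*1/62 = -16*1/2420 - 2875/62 = -4/605 - 2875/62 = -1739623/37510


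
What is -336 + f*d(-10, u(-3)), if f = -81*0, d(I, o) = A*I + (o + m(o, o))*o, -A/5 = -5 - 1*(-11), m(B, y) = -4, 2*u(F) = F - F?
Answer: -336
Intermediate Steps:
u(F) = 0 (u(F) = (F - F)/2 = (1/2)*0 = 0)
A = -30 (A = -5*(-5 - 1*(-11)) = -5*(-5 + 11) = -5*6 = -30)
d(I, o) = -30*I + o*(-4 + o) (d(I, o) = -30*I + (o - 4)*o = -30*I + (-4 + o)*o = -30*I + o*(-4 + o))
f = 0
-336 + f*d(-10, u(-3)) = -336 + 0*(0**2 - 30*(-10) - 4*0) = -336 + 0*(0 + 300 + 0) = -336 + 0*300 = -336 + 0 = -336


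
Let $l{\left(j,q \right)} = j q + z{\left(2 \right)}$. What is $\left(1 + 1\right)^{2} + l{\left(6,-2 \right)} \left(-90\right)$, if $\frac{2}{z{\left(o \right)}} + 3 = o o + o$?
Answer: $1024$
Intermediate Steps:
$z{\left(o \right)} = \frac{2}{-3 + o + o^{2}}$ ($z{\left(o \right)} = \frac{2}{-3 + \left(o o + o\right)} = \frac{2}{-3 + \left(o^{2} + o\right)} = \frac{2}{-3 + \left(o + o^{2}\right)} = \frac{2}{-3 + o + o^{2}}$)
$l{\left(j,q \right)} = \frac{2}{3} + j q$ ($l{\left(j,q \right)} = j q + \frac{2}{-3 + 2 + 2^{2}} = j q + \frac{2}{-3 + 2 + 4} = j q + \frac{2}{3} = \frac{2}{3} + j q$)
$\left(1 + 1\right)^{2} + l{\left(6,-2 \right)} \left(-90\right) = \left(1 + 1\right)^{2} + \left(\frac{2}{3} + 6 \left(-2\right)\right) \left(-90\right) = 2^{2} + \left(\frac{2}{3} - 12\right) \left(-90\right) = 4 - -1020 = 4 + 1020 = 1024$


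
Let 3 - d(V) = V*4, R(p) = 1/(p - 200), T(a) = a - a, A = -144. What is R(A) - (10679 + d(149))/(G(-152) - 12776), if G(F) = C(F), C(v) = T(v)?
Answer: 432101/549368 ≈ 0.78654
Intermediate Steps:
T(a) = 0
C(v) = 0
G(F) = 0
R(p) = 1/(-200 + p)
d(V) = 3 - 4*V (d(V) = 3 - V*4 = 3 - 4*V)
R(A) - (10679 + d(149))/(G(-152) - 12776) = 1/(-200 - 144) - (10679 + (3 - 4*149))/(0 - 12776) = 1/(-344) - (10679 + (3 - 596))/(-12776) = -1/344 - (10679 - 593)*(-1)/12776 = -1/344 - 10086*(-1)/12776 = -1/344 - 1*(-5043/6388) = -1/344 + 5043/6388 = 432101/549368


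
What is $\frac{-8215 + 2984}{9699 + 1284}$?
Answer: $- \frac{5231}{10983} \approx -0.47628$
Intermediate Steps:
$\frac{-8215 + 2984}{9699 + 1284} = - \frac{5231}{10983}$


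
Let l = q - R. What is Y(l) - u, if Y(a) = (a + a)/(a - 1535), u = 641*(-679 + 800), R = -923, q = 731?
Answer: -9226451/119 ≈ -77533.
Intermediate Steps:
l = 1654 (l = 731 - 1*(-923) = 731 + 923 = 1654)
u = 77561 (u = 641*121 = 77561)
Y(a) = 2*a/(-1535 + a) (Y(a) = (2*a)/(-1535 + a) = 2*a/(-1535 + a))
Y(l) - u = 2*1654/(-1535 + 1654) - 1*77561 = 2*1654/119 - 77561 = 2*1654*(1/119) - 77561 = 3308/119 - 77561 = -9226451/119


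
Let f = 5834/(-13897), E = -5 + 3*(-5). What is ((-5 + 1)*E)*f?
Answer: -466720/13897 ≈ -33.584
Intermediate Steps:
E = -20 (E = -5 - 15 = -20)
f = -5834/13897 (f = 5834*(-1/13897) = -5834/13897 ≈ -0.41980)
((-5 + 1)*E)*f = ((-5 + 1)*(-20))*(-5834/13897) = -4*(-20)*(-5834/13897) = 80*(-5834/13897) = -466720/13897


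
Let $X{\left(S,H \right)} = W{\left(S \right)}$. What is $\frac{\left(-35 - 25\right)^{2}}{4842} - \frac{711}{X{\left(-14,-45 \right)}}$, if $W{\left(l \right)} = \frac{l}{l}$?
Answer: $- \frac{191059}{269} \approx -710.26$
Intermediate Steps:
$W{\left(l \right)} = 1$
$X{\left(S,H \right)} = 1$
$\frac{\left(-35 - 25\right)^{2}}{4842} - \frac{711}{X{\left(-14,-45 \right)}} = \frac{\left(-35 - 25\right)^{2}}{4842} - \frac{711}{1} = \left(-60\right)^{2} \cdot \frac{1}{4842} - 711 = 3600 \cdot \frac{1}{4842} - 711 = \frac{200}{269} - 711 = - \frac{191059}{269}$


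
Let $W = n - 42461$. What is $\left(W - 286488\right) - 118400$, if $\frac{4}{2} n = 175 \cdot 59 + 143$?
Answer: $-442115$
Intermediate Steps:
$n = 5234$ ($n = \frac{175 \cdot 59 + 143}{2} = \frac{10325 + 143}{2} = \frac{1}{2} \cdot 10468 = 5234$)
$W = -37227$ ($W = 5234 - 42461 = -37227$)
$\left(W - 286488\right) - 118400 = \left(-37227 - 286488\right) - 118400 = -323715 - 118400 = -442115$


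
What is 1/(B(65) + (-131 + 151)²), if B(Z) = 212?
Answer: 1/612 ≈ 0.0016340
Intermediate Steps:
1/(B(65) + (-131 + 151)²) = 1/(212 + (-131 + 151)²) = 1/(212 + 20²) = 1/(212 + 400) = 1/612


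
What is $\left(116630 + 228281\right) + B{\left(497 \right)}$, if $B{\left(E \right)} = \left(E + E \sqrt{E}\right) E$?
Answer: $591920 + 247009 \sqrt{497} \approx 6.0986 \cdot 10^{6}$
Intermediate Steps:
$B{\left(E \right)} = E \left(E + E^{\frac{3}{2}}\right)$ ($B{\left(E \right)} = \left(E + E^{\frac{3}{2}}\right) E = E \left(E + E^{\frac{3}{2}}\right)$)
$\left(116630 + 228281\right) + B{\left(497 \right)} = \left(116630 + 228281\right) + \left(497^{2} + 497^{\frac{5}{2}}\right) = 344911 + \left(247009 + 247009 \sqrt{497}\right) = 591920 + 247009 \sqrt{497}$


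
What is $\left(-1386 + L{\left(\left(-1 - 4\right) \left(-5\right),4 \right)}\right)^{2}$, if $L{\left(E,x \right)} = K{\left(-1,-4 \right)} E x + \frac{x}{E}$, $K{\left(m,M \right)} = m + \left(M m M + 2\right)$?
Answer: $\frac{5205045316}{625} \approx 8.3281 \cdot 10^{6}$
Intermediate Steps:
$K{\left(m,M \right)} = 2 + m + m M^{2}$ ($K{\left(m,M \right)} = m + \left(m M^{2} + 2\right) = m + \left(2 + m M^{2}\right) = 2 + m + m M^{2}$)
$L{\left(E,x \right)} = \frac{x}{E} - 15 E x$ ($L{\left(E,x \right)} = \left(2 - 1 - \left(-4\right)^{2}\right) E x + \frac{x}{E} = \left(2 - 1 - 16\right) E x + \frac{x}{E} = - 15 E x + \frac{x}{E} = \frac{x}{E} - 15 E x$)
$\left(-1386 + L{\left(\left(-1 - 4\right) \left(-5\right),4 \right)}\right)^{2} = \left(-1386 - \left(- 4 \left(- \frac{1}{5 \left(-1 - 4\right)}\right) + 15 \left(-1 - 4\right) \left(-5\right) 4\right)\right)^{2} = \left(-1386 + \left(\frac{4}{\left(-5\right) \left(-5\right)} - 15 \left(\left(-5\right) \left(-5\right)\right) 4\right)\right)^{2} = \left(-1386 + \left(\frac{4}{25} - 375 \cdot 4\right)\right)^{2} = \left(-1386 + \left(4 \cdot \frac{1}{25} - 1500\right)\right)^{2} = \left(-1386 + \left(\frac{4}{25} - 1500\right)\right)^{2} = \left(-1386 - \frac{37496}{25}\right)^{2} = \left(- \frac{72146}{25}\right)^{2} = \frac{5205045316}{625}$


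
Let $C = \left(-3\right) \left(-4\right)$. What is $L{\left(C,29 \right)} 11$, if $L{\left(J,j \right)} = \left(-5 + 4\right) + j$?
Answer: $308$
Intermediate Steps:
$C = 12$
$L{\left(J,j \right)} = -1 + j$
$L{\left(C,29 \right)} 11 = \left(-1 + 29\right) 11 = 28 \cdot 11 = 308$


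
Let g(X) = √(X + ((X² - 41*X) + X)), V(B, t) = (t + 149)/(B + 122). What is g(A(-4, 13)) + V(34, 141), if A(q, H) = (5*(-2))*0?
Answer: 145/78 ≈ 1.8590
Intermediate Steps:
A(q, H) = 0 (A(q, H) = -10*0 = 0)
V(B, t) = (149 + t)/(122 + B)
g(X) = √(X² - 39*X) (g(X) = √(X + (X² - 40*X)) = √(X² - 39*X))
g(A(-4, 13)) + V(34, 141) = √(0*(-39 + 0)) + (149 + 141)/(122 + 34) = √(0*(-39)) + 290/156 = √0 + (1/156)*290 = 0 + 145/78 = 145/78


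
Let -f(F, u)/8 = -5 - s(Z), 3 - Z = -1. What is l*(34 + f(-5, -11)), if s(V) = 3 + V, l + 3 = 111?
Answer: 14040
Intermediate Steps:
l = 108 (l = -3 + 111 = 108)
Z = 4 (Z = 3 - 1*(-1) = 3 + 1 = 4)
f(F, u) = 96 (f(F, u) = -8*(-5 - (3 + 4)) = -8*(-5 - 1*7) = -8*(-5 - 7) = -8*(-12) = 96)
l*(34 + f(-5, -11)) = 108*(34 + 96) = 108*130 = 14040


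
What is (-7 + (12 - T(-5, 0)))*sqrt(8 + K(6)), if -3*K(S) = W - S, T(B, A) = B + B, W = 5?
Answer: 25*sqrt(3) ≈ 43.301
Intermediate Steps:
T(B, A) = 2*B
K(S) = -5/3 + S/3 (K(S) = -(5 - S)/3 = -5/3 + S/3)
(-7 + (12 - T(-5, 0)))*sqrt(8 + K(6)) = (-7 + (12 - 2*(-5)))*sqrt(8 + (-5/3 + (1/3)*6)) = (-7 + (12 - 1*(-10)))*sqrt(8 + (-5/3 + 2)) = (-7 + (12 + 10))*sqrt(8 + 1/3) = (-7 + 22)*sqrt(25/3) = 15*(5*sqrt(3)/3) = 25*sqrt(3)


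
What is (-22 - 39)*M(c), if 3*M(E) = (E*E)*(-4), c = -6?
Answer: 2928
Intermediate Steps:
M(E) = -4*E²/3 (M(E) = ((E*E)*(-4))/3 = (E²*(-4))/3 = (-4*E²)/3 = -4*E²/3)
(-22 - 39)*M(c) = (-22 - 39)*(-4/3*(-6)²) = -(-244)*36/3 = -61*(-48) = 2928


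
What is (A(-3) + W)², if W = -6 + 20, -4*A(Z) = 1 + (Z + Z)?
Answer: 3721/16 ≈ 232.56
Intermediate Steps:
A(Z) = -¼ - Z/2 (A(Z) = -(1 + (Z + Z))/4 = -(1 + 2*Z)/4 = -¼ - Z/2)
W = 14
(A(-3) + W)² = ((-¼ - ½*(-3)) + 14)² = ((-¼ + 3/2) + 14)² = (5/4 + 14)² = (61/4)² = 3721/16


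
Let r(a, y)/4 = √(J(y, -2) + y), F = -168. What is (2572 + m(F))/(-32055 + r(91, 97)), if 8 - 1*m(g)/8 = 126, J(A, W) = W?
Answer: -10437108/205504301 - 6512*√95/1027521505 ≈ -0.050850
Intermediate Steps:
m(g) = -944 (m(g) = 64 - 8*126 = 64 - 1008 = -944)
r(a, y) = 4*√(-2 + y)
(2572 + m(F))/(-32055 + r(91, 97)) = (2572 - 944)/(-32055 + 4*√(-2 + 97)) = 1628/(-32055 + 4*√95)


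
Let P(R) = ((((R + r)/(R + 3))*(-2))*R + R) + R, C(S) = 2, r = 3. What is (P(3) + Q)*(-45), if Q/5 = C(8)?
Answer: -450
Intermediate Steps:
Q = 10 (Q = 5*2 = 10)
P(R) = 0 (P(R) = ((((R + 3)/(R + 3))*(-2))*R + R) + R = ((((3 + R)/(3 + R))*(-2))*R + R) + R = ((1*(-2))*R + R) + R = (-2*R + R) + R = -R + R = 0)
(P(3) + Q)*(-45) = (0 + 10)*(-45) = 10*(-45) = -450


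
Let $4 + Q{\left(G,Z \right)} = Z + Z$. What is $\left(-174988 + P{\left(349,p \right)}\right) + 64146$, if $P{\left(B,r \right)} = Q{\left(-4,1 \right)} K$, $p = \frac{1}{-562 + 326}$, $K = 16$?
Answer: $-110874$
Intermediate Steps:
$p = - \frac{1}{236}$ ($p = \frac{1}{-236} = - \frac{1}{236} \approx -0.0042373$)
$Q{\left(G,Z \right)} = -4 + 2 Z$ ($Q{\left(G,Z \right)} = -4 + \left(Z + Z\right) = -4 + 2 Z$)
$P{\left(B,r \right)} = -32$ ($P{\left(B,r \right)} = \left(-4 + 2 \cdot 1\right) 16 = \left(-4 + 2\right) 16 = \left(-2\right) 16 = -32$)
$\left(-174988 + P{\left(349,p \right)}\right) + 64146 = \left(-174988 - 32\right) + 64146 = -175020 + 64146 = -110874$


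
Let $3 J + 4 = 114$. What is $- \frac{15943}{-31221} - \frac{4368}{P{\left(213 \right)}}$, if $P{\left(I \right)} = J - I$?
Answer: $\frac{417553831}{16515909} \approx 25.282$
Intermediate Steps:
$J = \frac{110}{3}$ ($J = - \frac{4}{3} + \frac{1}{3} \cdot 114 = - \frac{4}{3} + 38 = \frac{110}{3} \approx 36.667$)
$P{\left(I \right)} = \frac{110}{3} - I$
$- \frac{15943}{-31221} - \frac{4368}{P{\left(213 \right)}} = - \frac{15943}{-31221} - \frac{4368}{\frac{110}{3} - 213} = \left(-15943\right) \left(- \frac{1}{31221}\right) - \frac{4368}{\frac{110}{3} - 213} = \frac{15943}{31221} - \frac{4368}{- \frac{529}{3}} = \frac{15943}{31221} - - \frac{13104}{529} = \frac{15943}{31221} + \frac{13104}{529} = \frac{417553831}{16515909}$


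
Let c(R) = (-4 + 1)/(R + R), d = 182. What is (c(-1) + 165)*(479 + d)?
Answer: 220113/2 ≈ 1.1006e+5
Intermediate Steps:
c(R) = -3/(2*R) (c(R) = -3*1/(2*R) = -3/(2*R))
(c(-1) + 165)*(479 + d) = (-3/2/(-1) + 165)*(479 + 182) = (-3/2*(-1) + 165)*661 = (3/2 + 165)*661 = (333/2)*661 = 220113/2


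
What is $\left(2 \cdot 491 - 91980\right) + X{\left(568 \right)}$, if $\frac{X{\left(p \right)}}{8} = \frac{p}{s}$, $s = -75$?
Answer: $- \frac{6829394}{75} \approx -91059.0$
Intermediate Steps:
$X{\left(p \right)} = - \frac{8 p}{75}$ ($X{\left(p \right)} = 8 \frac{p}{-75} = 8 p \left(- \frac{1}{75}\right) = 8 \left(- \frac{p}{75}\right) = - \frac{8 p}{75}$)
$\left(2 \cdot 491 - 91980\right) + X{\left(568 \right)} = \left(2 \cdot 491 - 91980\right) - \frac{4544}{75} = \left(982 - 91980\right) - \frac{4544}{75} = -90998 - \frac{4544}{75} = - \frac{6829394}{75}$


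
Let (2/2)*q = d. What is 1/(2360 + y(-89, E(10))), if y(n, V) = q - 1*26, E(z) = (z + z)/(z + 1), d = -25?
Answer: 1/2309 ≈ 0.00043309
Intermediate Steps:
q = -25
E(z) = 2*z/(1 + z) (E(z) = (2*z)/(1 + z) = 2*z/(1 + z))
y(n, V) = -51 (y(n, V) = -25 - 1*26 = -25 - 26 = -51)
1/(2360 + y(-89, E(10))) = 1/(2360 - 51) = 1/2309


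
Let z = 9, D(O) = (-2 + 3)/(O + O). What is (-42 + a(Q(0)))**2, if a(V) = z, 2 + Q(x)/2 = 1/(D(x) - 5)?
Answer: 1089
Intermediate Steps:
D(O) = 1/(2*O)
Q(x) = -4 + 2/(-5 + 1/(2*x)) (Q(x) = -4 + 2/(1/(2*x) - 5) = -4 + 2/(-5 + 1/(2*x)))
a(V) = 9
(-42 + a(Q(0)))**2 = (-42 + 9)**2 = (-33)**2 = 1089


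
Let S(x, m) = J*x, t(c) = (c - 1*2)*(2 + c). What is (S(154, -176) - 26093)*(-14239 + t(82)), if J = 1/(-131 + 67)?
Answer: 6278763507/32 ≈ 1.9621e+8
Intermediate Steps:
t(c) = (-2 + c)*(2 + c) (t(c) = (c - 2)*(2 + c) = (-2 + c)*(2 + c))
J = -1/64 (J = 1/(-64) = -1/64 ≈ -0.015625)
S(x, m) = -x/64
(S(154, -176) - 26093)*(-14239 + t(82)) = (-1/64*154 - 26093)*(-14239 + (-4 + 82²)) = (-77/32 - 26093)*(-14239 + (-4 + 6724)) = -835053*(-14239 + 6720)/32 = -835053/32*(-7519) = 6278763507/32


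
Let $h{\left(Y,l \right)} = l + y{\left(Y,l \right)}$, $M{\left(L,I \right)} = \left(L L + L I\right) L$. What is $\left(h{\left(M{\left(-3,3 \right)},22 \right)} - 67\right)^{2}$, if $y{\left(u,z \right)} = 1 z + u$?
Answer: $529$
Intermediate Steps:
$y{\left(u,z \right)} = u + z$ ($y{\left(u,z \right)} = z + u = u + z$)
$M{\left(L,I \right)} = L \left(L^{2} + I L\right)$ ($M{\left(L,I \right)} = \left(L^{2} + I L\right) L = L \left(L^{2} + I L\right)$)
$h{\left(Y,l \right)} = Y + 2 l$ ($h{\left(Y,l \right)} = l + \left(Y + l\right) = Y + 2 l$)
$\left(h{\left(M{\left(-3,3 \right)},22 \right)} - 67\right)^{2} = \left(\left(\left(-3\right)^{2} \left(3 - 3\right) + 2 \cdot 22\right) - 67\right)^{2} = \left(\left(9 \cdot 0 + 44\right) - 67\right)^{2} = \left(\left(0 + 44\right) - 67\right)^{2} = \left(44 - 67\right)^{2} = \left(-23\right)^{2} = 529$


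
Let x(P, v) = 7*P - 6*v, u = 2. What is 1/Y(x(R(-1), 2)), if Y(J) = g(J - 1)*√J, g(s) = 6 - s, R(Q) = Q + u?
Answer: -I*√5/60 ≈ -0.037268*I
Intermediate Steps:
R(Q) = 2 + Q (R(Q) = Q + 2 = 2 + Q)
x(P, v) = -6*v + 7*P
Y(J) = √J*(7 - J) (Y(J) = (6 - (J - 1))*√J = (6 - (-1 + J))*√J = (6 + (1 - J))*√J = (7 - J)*√J = √J*(7 - J))
1/Y(x(R(-1), 2)) = 1/(√(-6*2 + 7*(2 - 1))*(7 - (-6*2 + 7*(2 - 1)))) = 1/(√(-12 + 7*1)*(7 - (-12 + 7*1))) = 1/(√(-12 + 7)*(7 - (-12 + 7))) = 1/(√(-5)*(7 - 1*(-5))) = 1/((I*√5)*(7 + 5)) = 1/((I*√5)*12) = 1/(12*I*√5) = -I*√5/60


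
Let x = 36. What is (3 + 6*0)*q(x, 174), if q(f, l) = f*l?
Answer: 18792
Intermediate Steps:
(3 + 6*0)*q(x, 174) = (3 + 6*0)*(36*174) = (3 + 0)*6264 = 3*6264 = 18792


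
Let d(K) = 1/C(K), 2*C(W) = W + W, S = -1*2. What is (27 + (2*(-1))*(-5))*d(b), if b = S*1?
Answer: -37/2 ≈ -18.500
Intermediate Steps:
S = -2
C(W) = W (C(W) = (W + W)/2 = (2*W)/2 = W)
b = -2 (b = -2*1 = -2)
d(K) = 1/K
(27 + (2*(-1))*(-5))*d(b) = (27 + (2*(-1))*(-5))/(-2) = (27 - 2*(-5))*(-½) = (27 + 10)*(-½) = 37*(-½) = -37/2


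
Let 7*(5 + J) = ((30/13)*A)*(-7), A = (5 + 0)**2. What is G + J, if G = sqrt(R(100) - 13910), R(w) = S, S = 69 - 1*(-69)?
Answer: -815/13 + 2*I*sqrt(3443) ≈ -62.692 + 117.35*I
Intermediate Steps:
A = 25 (A = 5**2 = 25)
S = 138 (S = 69 + 69 = 138)
R(w) = 138
G = 2*I*sqrt(3443) (G = sqrt(138 - 13910) = sqrt(-13772) = 2*I*sqrt(3443) ≈ 117.35*I)
J = -815/13 (J = -5 + (((30/13)*25)*(-7))/7 = -5 + ((750/13)*(-7))/7 = -5 + (1/7)*(-5250/13) = -5 - 750/13 = -815/13 ≈ -62.692)
G + J = 2*I*sqrt(3443) - 815/13 = -815/13 + 2*I*sqrt(3443)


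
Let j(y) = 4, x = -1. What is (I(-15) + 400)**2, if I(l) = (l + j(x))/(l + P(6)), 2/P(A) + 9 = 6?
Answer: 354681889/2209 ≈ 1.6056e+5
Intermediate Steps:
P(A) = -2/3 (P(A) = 2/(-9 + 6) = 2/(-3) = 2*(-1/3) = -2/3)
I(l) = (4 + l)/(-2/3 + l) (I(l) = (l + 4)/(l - 2/3) = (4 + l)/(-2/3 + l))
(I(-15) + 400)**2 = (3*(4 - 15)/(-2 + 3*(-15)) + 400)**2 = (3*(-11)/(-2 - 45) + 400)**2 = (3*(-11)/(-47) + 400)**2 = (3*(-1/47)*(-11) + 400)**2 = (33/47 + 400)**2 = (18833/47)**2 = 354681889/2209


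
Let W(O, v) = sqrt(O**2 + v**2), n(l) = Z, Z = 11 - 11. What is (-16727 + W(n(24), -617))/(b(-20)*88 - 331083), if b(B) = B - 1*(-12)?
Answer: 16110/331787 ≈ 0.048555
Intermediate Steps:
b(B) = 12 + B (b(B) = B + 12 = 12 + B)
Z = 0
n(l) = 0
(-16727 + W(n(24), -617))/(b(-20)*88 - 331083) = (-16727 + sqrt(0**2 + (-617)**2))/((12 - 20)*88 - 331083) = (-16727 + sqrt(0 + 380689))/(-8*88 - 331083) = (-16727 + sqrt(380689))/(-704 - 331083) = (-16727 + 617)/(-331787) = -16110*(-1/331787) = 16110/331787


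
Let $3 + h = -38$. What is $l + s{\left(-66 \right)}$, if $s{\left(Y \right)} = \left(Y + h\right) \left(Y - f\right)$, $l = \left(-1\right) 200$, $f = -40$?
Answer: $2582$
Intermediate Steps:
$h = -41$ ($h = -3 - 38 = -41$)
$l = -200$
$s{\left(Y \right)} = \left(-41 + Y\right) \left(40 + Y\right)$ ($s{\left(Y \right)} = \left(Y - 41\right) \left(Y - -40\right) = \left(-41 + Y\right) \left(Y + 40\right) = \left(-41 + Y\right) \left(40 + Y\right)$)
$l + s{\left(-66 \right)} = -200 - \left(1574 - 4356\right) = -200 + \left(-1640 + 4356 + 66\right) = -200 + 2782 = 2582$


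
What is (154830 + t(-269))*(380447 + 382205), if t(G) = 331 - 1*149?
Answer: 118220211824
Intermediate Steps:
t(G) = 182 (t(G) = 331 - 149 = 182)
(154830 + t(-269))*(380447 + 382205) = (154830 + 182)*(380447 + 382205) = 155012*762652 = 118220211824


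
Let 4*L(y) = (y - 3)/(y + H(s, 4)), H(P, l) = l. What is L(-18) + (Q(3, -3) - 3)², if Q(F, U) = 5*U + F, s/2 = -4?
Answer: 1803/8 ≈ 225.38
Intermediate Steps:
s = -8 (s = 2*(-4) = -8)
Q(F, U) = F + 5*U
L(y) = (-3 + y)/(4*(4 + y)) (L(y) = ((y - 3)/(y + 4))/4 = ((-3 + y)/(4 + y))/4 = (-3 + y)/(4*(4 + y)))
L(-18) + (Q(3, -3) - 3)² = (-3 - 18)/(4*(4 - 18)) + ((3 + 5*(-3)) - 3)² = (¼)*(-21)/(-14) + ((3 - 15) - 3)² = (¼)*(-1/14)*(-21) + (-12 - 3)² = 3/8 + (-15)² = 3/8 + 225 = 1803/8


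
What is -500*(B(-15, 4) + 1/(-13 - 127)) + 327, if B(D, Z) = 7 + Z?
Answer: -36186/7 ≈ -5169.4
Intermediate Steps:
-500*(B(-15, 4) + 1/(-13 - 127)) + 327 = -500*((7 + 4) + 1/(-13 - 127)) + 327 = -500*(11 + 1/(-140)) + 327 = -500*(11 - 1/140) + 327 = -500*1539/140 + 327 = -38475/7 + 327 = -36186/7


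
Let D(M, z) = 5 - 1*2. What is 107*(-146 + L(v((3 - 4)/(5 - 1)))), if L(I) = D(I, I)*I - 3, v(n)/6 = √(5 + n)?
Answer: -15943 + 963*√19 ≈ -11745.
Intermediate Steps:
v(n) = 6*√(5 + n)
D(M, z) = 3 (D(M, z) = 5 - 2 = 3)
L(I) = -3 + 3*I (L(I) = 3*I - 3 = -3 + 3*I)
107*(-146 + L(v((3 - 4)/(5 - 1)))) = 107*(-146 + (-3 + 3*(6*√(5 + (3 - 4)/(5 - 1))))) = 107*(-146 + (-3 + 3*(6*√(5 - 1/4)))) = 107*(-146 + (-3 + 3*(6*√(5 - 1*¼)))) = 107*(-146 + (-3 + 3*(6*√(5 - ¼)))) = 107*(-146 + (-3 + 3*(6*√(19/4)))) = 107*(-146 + (-3 + 3*(6*(√19/2)))) = 107*(-146 + (-3 + 3*(3*√19))) = 107*(-146 + (-3 + 9*√19)) = 107*(-149 + 9*√19) = -15943 + 963*√19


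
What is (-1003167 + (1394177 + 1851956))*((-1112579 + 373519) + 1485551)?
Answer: 1674353932306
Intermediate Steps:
(-1003167 + (1394177 + 1851956))*((-1112579 + 373519) + 1485551) = (-1003167 + 3246133)*(-739060 + 1485551) = 2242966*746491 = 1674353932306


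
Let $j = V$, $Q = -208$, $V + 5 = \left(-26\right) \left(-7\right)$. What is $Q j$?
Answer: $-36816$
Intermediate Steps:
$V = 177$ ($V = -5 - -182 = -5 + 182 = 177$)
$j = 177$
$Q j = \left(-208\right) 177 = -36816$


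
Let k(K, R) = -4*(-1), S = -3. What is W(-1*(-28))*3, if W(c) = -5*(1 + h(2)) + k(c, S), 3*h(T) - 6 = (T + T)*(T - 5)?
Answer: 27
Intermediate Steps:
k(K, R) = 4
h(T) = 2 + 2*T*(-5 + T)/3 (h(T) = 2 + ((T + T)*(T - 5))/3 = 2 + ((2*T)*(-5 + T))/3 = 2 + (2*T*(-5 + T))/3 = 2 + 2*T*(-5 + T)/3)
W(c) = 9 (W(c) = -5*(1 + (2 - 10/3*2 + (2/3)*2**2)) + 4 = -5*(1 + (2 - 20/3 + (2/3)*4)) + 4 = -5*(1 + (2 - 20/3 + 8/3)) + 4 = -5*(1 - 2) + 4 = -5*(-1) + 4 = 5 + 4 = 9)
W(-1*(-28))*3 = 9*3 = 27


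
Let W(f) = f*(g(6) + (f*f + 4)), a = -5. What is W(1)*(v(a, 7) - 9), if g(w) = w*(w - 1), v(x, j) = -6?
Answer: -525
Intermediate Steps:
g(w) = w*(-1 + w)
W(f) = f*(34 + f**2) (W(f) = f*(6*(-1 + 6) + (f*f + 4)) = f*(6*5 + (f**2 + 4)) = f*(30 + (4 + f**2)) = f*(34 + f**2))
W(1)*(v(a, 7) - 9) = (1*(34 + 1**2))*(-6 - 9) = (1*(34 + 1))*(-15) = (1*35)*(-15) = 35*(-15) = -525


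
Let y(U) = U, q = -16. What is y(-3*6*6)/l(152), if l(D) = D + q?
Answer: -27/34 ≈ -0.79412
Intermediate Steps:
l(D) = -16 + D (l(D) = D - 16 = -16 + D)
y(-3*6*6)/l(152) = (-3*6*6)/(-16 + 152) = -18*6/136 = -108*1/136 = -27/34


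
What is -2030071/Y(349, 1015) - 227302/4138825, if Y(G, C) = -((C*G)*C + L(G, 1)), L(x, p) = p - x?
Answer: -73323911121879/1488106983672025 ≈ -0.049273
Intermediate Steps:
Y(G, C) = -1 + G - G*C² (Y(G, C) = -((C*G)*C + (1 - G)) = -(G*C² + (1 - G)) = -(1 - G + G*C²) = -1 + G - G*C²)
-2030071/Y(349, 1015) - 227302/4138825 = -2030071/(-1 + 349 - 1*349*1015²) - 227302/4138825 = -2030071/(-1 + 349 - 1*349*1030225) - 227302*1/4138825 = -2030071/(-1 + 349 - 359548525) - 227302/4138825 = -2030071/(-359548177) - 227302/4138825 = -2030071*(-1/359548177) - 227302/4138825 = 2030071/359548177 - 227302/4138825 = -73323911121879/1488106983672025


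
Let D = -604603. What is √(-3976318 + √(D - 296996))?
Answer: √(-3976318 + I*√901599) ≈ 0.24 + 1994.1*I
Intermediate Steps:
√(-3976318 + √(D - 296996)) = √(-3976318 + √(-604603 - 296996)) = √(-3976318 + √(-901599)) = √(-3976318 + I*√901599)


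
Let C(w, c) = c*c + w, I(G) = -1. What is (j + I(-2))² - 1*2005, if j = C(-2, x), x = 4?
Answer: -1836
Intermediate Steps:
C(w, c) = w + c² (C(w, c) = c² + w = w + c²)
j = 14 (j = -2 + 4² = -2 + 16 = 14)
(j + I(-2))² - 1*2005 = (14 - 1)² - 1*2005 = 13² - 2005 = 169 - 2005 = -1836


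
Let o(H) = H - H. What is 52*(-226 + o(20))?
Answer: -11752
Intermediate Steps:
o(H) = 0
52*(-226 + o(20)) = 52*(-226 + 0) = 52*(-226) = -11752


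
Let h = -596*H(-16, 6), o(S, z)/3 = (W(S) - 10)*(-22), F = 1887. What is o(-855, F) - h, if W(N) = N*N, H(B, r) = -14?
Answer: -48255334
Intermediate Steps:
W(N) = N**2
o(S, z) = 660 - 66*S**2 (o(S, z) = 3*((S**2 - 10)*(-22)) = 3*((-10 + S**2)*(-22)) = 3*(220 - 22*S**2) = 660 - 66*S**2)
h = 8344 (h = -596*(-14) = 8344)
o(-855, F) - h = (660 - 66*(-855)**2) - 1*8344 = (660 - 66*731025) - 8344 = (660 - 48247650) - 8344 = -48246990 - 8344 = -48255334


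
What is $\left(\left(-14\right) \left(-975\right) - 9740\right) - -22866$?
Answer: $26776$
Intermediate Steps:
$\left(\left(-14\right) \left(-975\right) - 9740\right) - -22866 = \left(13650 - 9740\right) + 22866 = 3910 + 22866 = 26776$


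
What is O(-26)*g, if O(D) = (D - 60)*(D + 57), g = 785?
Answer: -2092810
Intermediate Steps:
O(D) = (-60 + D)*(57 + D)
O(-26)*g = (-3420 + (-26)² - 3*(-26))*785 = (-3420 + 676 + 78)*785 = -2666*785 = -2092810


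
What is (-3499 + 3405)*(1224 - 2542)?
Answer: 123892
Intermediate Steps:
(-3499 + 3405)*(1224 - 2542) = -94*(-1318) = 123892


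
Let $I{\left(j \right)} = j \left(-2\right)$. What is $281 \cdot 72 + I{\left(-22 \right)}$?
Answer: $20276$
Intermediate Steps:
$I{\left(j \right)} = - 2 j$
$281 \cdot 72 + I{\left(-22 \right)} = 281 \cdot 72 - -44 = 20232 + 44 = 20276$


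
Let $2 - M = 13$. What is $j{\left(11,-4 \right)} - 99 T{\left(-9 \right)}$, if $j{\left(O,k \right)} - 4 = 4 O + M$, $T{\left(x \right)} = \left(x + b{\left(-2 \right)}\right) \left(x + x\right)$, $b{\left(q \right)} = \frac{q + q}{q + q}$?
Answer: $-14219$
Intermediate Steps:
$M = -11$ ($M = 2 - 13 = -11$)
$b{\left(q \right)} = 1$ ($b{\left(q \right)} = \frac{2 q}{2 q} = 2 q \frac{1}{2 q} = 1$)
$T{\left(x \right)} = 2 x \left(1 + x\right)$ ($T{\left(x \right)} = \left(x + 1\right) \left(x + x\right) = \left(1 + x\right) 2 x = 2 x \left(1 + x\right)$)
$j{\left(O,k \right)} = -7 + 4 O$ ($j{\left(O,k \right)} = 4 + \left(4 O - 11\right) = 4 + \left(-11 + 4 O\right) = -7 + 4 O$)
$j{\left(11,-4 \right)} - 99 T{\left(-9 \right)} = \left(-7 + 4 \cdot 11\right) - 99 \cdot 2 \left(-9\right) \left(1 - 9\right) = \left(-7 + 44\right) - 99 \cdot 2 \left(-9\right) \left(-8\right) = 37 - 14256 = -14219$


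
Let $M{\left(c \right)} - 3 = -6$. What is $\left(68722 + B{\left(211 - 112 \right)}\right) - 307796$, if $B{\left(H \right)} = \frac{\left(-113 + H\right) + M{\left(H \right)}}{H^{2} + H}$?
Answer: $- \frac{2366832617}{9900} \approx -2.3907 \cdot 10^{5}$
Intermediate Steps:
$M{\left(c \right)} = -3$ ($M{\left(c \right)} = 3 - 6 = -3$)
$B{\left(H \right)} = \frac{-116 + H}{H + H^{2}}$ ($B{\left(H \right)} = \frac{\left(-113 + H\right) - 3}{H^{2} + H} = \frac{-116 + H}{H + H^{2}}$)
$\left(68722 + B{\left(211 - 112 \right)}\right) - 307796 = \left(68722 + \frac{-116 + \left(211 - 112\right)}{\left(211 - 112\right) \left(1 + \left(211 - 112\right)\right)}\right) - 307796 = \left(68722 + \frac{-116 + 99}{99 \left(1 + 99\right)}\right) - 307796 = \left(68722 + \frac{1}{99} \cdot \frac{1}{100} \left(-17\right)\right) - 307796 = \left(68722 - \frac{17}{9900}\right) - 307796 = \frac{680347783}{9900} - 307796 = - \frac{2366832617}{9900}$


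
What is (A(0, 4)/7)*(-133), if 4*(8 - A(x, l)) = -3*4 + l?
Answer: -190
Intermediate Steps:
A(x, l) = 11 - l/4 (A(x, l) = 8 - (-3*4 + l)/4 = 8 - (-12 + l)/4 = 8 + (3 - l/4) = 11 - l/4)
(A(0, 4)/7)*(-133) = ((11 - ¼*4)/7)*(-133) = ((11 - 1)*(⅐))*(-133) = (10*(⅐))*(-133) = (10/7)*(-133) = -190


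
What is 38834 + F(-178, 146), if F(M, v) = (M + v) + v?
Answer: 38948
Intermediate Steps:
F(M, v) = M + 2*v
38834 + F(-178, 146) = 38834 + (-178 + 2*146) = 38834 + (-178 + 292) = 38834 + 114 = 38948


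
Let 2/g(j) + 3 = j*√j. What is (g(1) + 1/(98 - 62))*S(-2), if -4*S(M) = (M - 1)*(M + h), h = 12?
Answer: -175/24 ≈ -7.2917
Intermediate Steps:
S(M) = -(-1 + M)*(12 + M)/4 (S(M) = -(M - 1)*(M + 12)/4 = -(-1 + M)*(12 + M)/4)
g(j) = 2/(-3 + j^(3/2)) (g(j) = 2/(-3 + j*√j) = 2/(-3 + j^(3/2)))
(g(1) + 1/(98 - 62))*S(-2) = (2/(-3 + 1^(3/2)) + 1/(98 - 62))*(3 - 11/4*(-2) - ¼*(-2)²) = (2/(-3 + 1) + 1/36)*(3 + 11/2 - ¼*4) = (2/(-2) + 1/36)*(3 + 11/2 - 1) = (2*(-½) + 1/36)*(15/2) = (-1 + 1/36)*(15/2) = -35/36*15/2 = -175/24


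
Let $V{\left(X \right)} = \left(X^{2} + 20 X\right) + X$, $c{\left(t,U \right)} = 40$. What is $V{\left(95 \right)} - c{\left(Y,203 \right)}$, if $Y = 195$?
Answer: $10980$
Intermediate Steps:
$V{\left(X \right)} = X^{2} + 21 X$
$V{\left(95 \right)} - c{\left(Y,203 \right)} = 95 \left(21 + 95\right) - 40 = 95 \cdot 116 - 40 = 11020 - 40 = 10980$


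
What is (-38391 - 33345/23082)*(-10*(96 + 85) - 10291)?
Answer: 3574532166369/7694 ≈ 4.6459e+8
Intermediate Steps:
(-38391 - 33345/23082)*(-10*(96 + 85) - 10291) = (-38391 - 33345*1/23082)*(-10*181 - 10291) = (-38391 - 11115/7694)*(-1810 - 10291) = -295391469/7694*(-12101) = 3574532166369/7694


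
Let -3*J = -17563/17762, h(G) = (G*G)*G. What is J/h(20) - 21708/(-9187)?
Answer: 9254021255281/3916307856000 ≈ 2.3629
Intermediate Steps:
h(G) = G³ (h(G) = G²*G = G³)
J = 17563/53286 (J = -(-17563)/(3*17762) = -⅓*(-17563/17762) = 17563/53286 ≈ 0.32960)
J/h(20) - 21708/(-9187) = 17563/(53286*(20³)) - 21708/(-9187) = (17563/53286)/8000 - 21708*(-1/9187) = (17563/53286)*(1/8000) + 21708/9187 = 17563/426288000 + 21708/9187 = 9254021255281/3916307856000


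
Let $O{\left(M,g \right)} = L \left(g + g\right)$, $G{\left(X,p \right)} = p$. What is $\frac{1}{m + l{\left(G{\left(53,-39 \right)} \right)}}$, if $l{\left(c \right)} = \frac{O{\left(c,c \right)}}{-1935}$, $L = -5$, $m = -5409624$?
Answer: $- \frac{129}{697841522} \approx -1.8486 \cdot 10^{-7}$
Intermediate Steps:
$O{\left(M,g \right)} = - 10 g$ ($O{\left(M,g \right)} = - 5 \left(g + g\right) = - 5 \cdot 2 g = - 10 g$)
$l{\left(c \right)} = \frac{2 c}{387}$ ($l{\left(c \right)} = \frac{\left(-10\right) c}{-1935} = - 10 c \left(- \frac{1}{1935}\right) = \frac{2 c}{387}$)
$\frac{1}{m + l{\left(G{\left(53,-39 \right)} \right)}} = \frac{1}{-5409624 + \frac{2}{387} \left(-39\right)} = \frac{1}{-5409624 - \frac{26}{129}} = \frac{1}{- \frac{697841522}{129}} = - \frac{129}{697841522}$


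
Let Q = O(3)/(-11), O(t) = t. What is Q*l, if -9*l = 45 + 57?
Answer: 34/11 ≈ 3.0909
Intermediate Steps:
l = -34/3 (l = -(45 + 57)/9 = -⅑*102 = -34/3 ≈ -11.333)
Q = -3/11 (Q = 3/(-11) = -1/11*3 = -3/11 ≈ -0.27273)
Q*l = -3/11*(-34/3) = 34/11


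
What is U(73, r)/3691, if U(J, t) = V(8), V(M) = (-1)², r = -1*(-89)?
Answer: 1/3691 ≈ 0.00027093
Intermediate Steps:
r = 89
V(M) = 1
U(J, t) = 1
U(73, r)/3691 = 1/3691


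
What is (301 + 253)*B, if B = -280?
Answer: -155120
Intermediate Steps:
(301 + 253)*B = (301 + 253)*(-280) = 554*(-280) = -155120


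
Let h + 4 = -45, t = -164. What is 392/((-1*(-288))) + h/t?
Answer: 1225/738 ≈ 1.6599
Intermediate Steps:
h = -49 (h = -4 - 45 = -49)
392/((-1*(-288))) + h/t = 392/((-1*(-288))) - 49/(-164) = 392/288 - 49*(-1/164) = 392*(1/288) + 49/164 = 49/36 + 49/164 = 1225/738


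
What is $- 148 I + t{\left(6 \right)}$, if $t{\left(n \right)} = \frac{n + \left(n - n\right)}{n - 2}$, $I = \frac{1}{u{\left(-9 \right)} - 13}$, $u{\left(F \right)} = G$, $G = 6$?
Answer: $\frac{317}{14} \approx 22.643$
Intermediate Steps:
$u{\left(F \right)} = 6$
$I = - \frac{1}{7}$ ($I = \frac{1}{6 - 13} = \frac{1}{-7} = - \frac{1}{7} \approx -0.14286$)
$t{\left(n \right)} = \frac{n}{-2 + n}$ ($t{\left(n \right)} = \frac{n + 0}{-2 + n} = \frac{n}{-2 + n}$)
$- 148 I + t{\left(6 \right)} = \left(-148\right) \left(- \frac{1}{7}\right) + \frac{6}{-2 + 6} = \frac{148}{7} + \frac{6}{4} = \frac{148}{7} + 6 \cdot \frac{1}{4} = \frac{148}{7} + \frac{3}{2} = \frac{317}{14}$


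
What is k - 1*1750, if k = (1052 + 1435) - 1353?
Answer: -616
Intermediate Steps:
k = 1134 (k = 2487 - 1353 = 1134)
k - 1*1750 = 1134 - 1*1750 = 1134 - 1750 = -616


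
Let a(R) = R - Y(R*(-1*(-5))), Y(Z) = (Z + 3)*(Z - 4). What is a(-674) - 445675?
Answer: -11806607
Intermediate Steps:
Y(Z) = (-4 + Z)*(3 + Z) (Y(Z) = (3 + Z)*(-4 + Z) = (-4 + Z)*(3 + Z))
a(R) = 12 - 25*R² + 6*R (a(R) = R - (-12 + (R*(-1*(-5)))² - R*(-1*(-5))) = R - (-12 + (R*5)² - R*5) = R - (-12 + (5*R)² - 5*R) = R - (-12 + 25*R² - 5*R) = R - (-12 - 5*R + 25*R²) = R + (12 - 25*R² + 5*R) = 12 - 25*R² + 6*R)
a(-674) - 445675 = (12 - 25*(-674)² + 6*(-674)) - 445675 = (12 - 25*454276 - 4044) - 445675 = (12 - 11356900 - 4044) - 445675 = -11360932 - 445675 = -11806607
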